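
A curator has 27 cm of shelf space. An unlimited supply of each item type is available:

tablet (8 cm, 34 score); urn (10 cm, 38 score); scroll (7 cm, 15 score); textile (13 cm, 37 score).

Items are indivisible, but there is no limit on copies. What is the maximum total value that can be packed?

Best value-per-unit is tablet at 34/8; filling with it alone gives 3×34 = 102.
Optimal mix: 2×tablet + 1×urn → length 26, value 106.

106 score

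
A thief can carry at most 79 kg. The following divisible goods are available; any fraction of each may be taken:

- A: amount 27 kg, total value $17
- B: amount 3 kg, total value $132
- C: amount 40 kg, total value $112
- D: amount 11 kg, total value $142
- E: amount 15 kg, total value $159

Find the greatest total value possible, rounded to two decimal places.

Take in order of value per unit:
- B (132/3 per unit): all 3 → value 132, running total 132.00
- D (142/11 per unit): all 11 → value 142, running total 274.00
- E (159/15 per unit): all 15 → value 159, running total 433.00
- C (112/40 per unit): all 40 → value 112, running total 545.00
- A (17/27 per unit): 10 of 27 → value 10×17/27 = 6.2963, running total 551.30
Total 551.30.

551.30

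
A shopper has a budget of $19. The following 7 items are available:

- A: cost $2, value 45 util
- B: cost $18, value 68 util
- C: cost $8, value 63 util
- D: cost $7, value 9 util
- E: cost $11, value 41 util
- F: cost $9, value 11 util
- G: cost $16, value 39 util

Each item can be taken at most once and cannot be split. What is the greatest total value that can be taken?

119 util

Check high-value combinations within $19:
- A+C+F: cost 2+8+9=19, value 45+63+11=119
- A+C+D: cost 2+8+7=17, value 45+63+9=117
- A+C: cost 2+8=10, value 45+63=108
Best: 119 util.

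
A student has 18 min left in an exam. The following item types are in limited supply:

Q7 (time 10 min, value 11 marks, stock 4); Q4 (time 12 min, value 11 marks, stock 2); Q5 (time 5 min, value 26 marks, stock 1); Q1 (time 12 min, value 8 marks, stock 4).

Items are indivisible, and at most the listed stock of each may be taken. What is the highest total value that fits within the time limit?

Top feasible selections:
- 1×Q7 + 1×Q5: time 15, value 37
- 1×Q4 + 1×Q5: time 17, value 37
- 1×Q5 + 1×Q1: time 17, value 34
Best: 37 marks.

37 marks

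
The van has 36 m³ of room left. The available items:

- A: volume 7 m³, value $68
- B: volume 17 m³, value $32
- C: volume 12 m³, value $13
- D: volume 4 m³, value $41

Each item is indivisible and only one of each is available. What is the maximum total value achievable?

$141

This is a 0/1 knapsack; check combinations near the capacity.
- A+B+D: volume 7+17+4=28, value 68+32+41=141
- A+C+D: volume 7+12+4=23, value 68+13+41=122
- A+B+C: volume 7+17+12=36, value 68+32+13=113
- A+D: volume 7+4=11, value 68+41=109
- A+B: volume 7+17=24, value 68+32=100
Best: $141.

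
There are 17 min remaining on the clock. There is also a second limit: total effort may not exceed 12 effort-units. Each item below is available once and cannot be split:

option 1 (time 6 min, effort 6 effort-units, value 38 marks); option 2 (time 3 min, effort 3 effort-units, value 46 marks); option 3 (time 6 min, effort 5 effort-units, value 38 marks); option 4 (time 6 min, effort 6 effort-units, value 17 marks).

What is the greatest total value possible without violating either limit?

Feasible sets respecting both limits:
- option 1+option 2: time 9, effort 9, value 84
- option 2+option 3: time 9, effort 8, value 84
- option 1+option 3: time 12, effort 11, value 76
Best: 84 marks.

84 marks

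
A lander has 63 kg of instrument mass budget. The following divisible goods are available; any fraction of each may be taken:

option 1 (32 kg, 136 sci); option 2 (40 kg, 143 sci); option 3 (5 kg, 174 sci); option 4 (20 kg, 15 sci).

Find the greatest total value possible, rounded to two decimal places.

Take in order of value per unit:
- option 3 (174/5 per unit): all 5 → value 174, running total 174.00
- option 1 (136/32 per unit): all 32 → value 136, running total 310.00
- option 2 (143/40 per unit): 26 of 40 → value 26×143/40 = 92.9500, running total 402.95
Total 402.95.

402.95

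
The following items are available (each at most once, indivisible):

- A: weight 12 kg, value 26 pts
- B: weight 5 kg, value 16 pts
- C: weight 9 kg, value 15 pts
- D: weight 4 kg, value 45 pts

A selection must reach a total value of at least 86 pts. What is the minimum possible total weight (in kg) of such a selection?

21

Subsets with value ≥ 86, sorted by total weight:
- A+B+D: weight 21, value 87
- A+C+D: weight 25, value 86
- A+B+C+D: weight 30, value 102
Minimum weight: 21 kg.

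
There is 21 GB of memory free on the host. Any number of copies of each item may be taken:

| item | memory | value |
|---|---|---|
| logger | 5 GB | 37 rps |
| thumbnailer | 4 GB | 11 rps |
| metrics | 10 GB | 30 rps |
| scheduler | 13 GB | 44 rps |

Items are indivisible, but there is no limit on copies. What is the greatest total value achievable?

148 rps

Best value-per-unit is logger at 37/5, and filling with it alone uses memory 4×5=20. No mix of the others beats 4×37 = 148.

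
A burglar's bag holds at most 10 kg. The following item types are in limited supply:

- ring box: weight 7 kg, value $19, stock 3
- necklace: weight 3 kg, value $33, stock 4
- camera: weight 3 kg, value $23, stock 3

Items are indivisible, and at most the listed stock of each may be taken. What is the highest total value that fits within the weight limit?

$99

Top feasible selections:
- 3×necklace: weight 9, value 99
- 2×necklace + 1×camera: weight 9, value 89
Best: $99.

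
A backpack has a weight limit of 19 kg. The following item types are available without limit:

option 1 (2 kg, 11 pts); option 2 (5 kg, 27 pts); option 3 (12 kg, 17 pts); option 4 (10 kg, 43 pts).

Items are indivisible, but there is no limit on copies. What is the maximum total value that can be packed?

Best value-per-unit is option 1 at 11/2; filling with it alone gives 9×11 = 99.
Optimal mix: 7×option 1 + 1×option 2 → weight 19, value 104.

104 pts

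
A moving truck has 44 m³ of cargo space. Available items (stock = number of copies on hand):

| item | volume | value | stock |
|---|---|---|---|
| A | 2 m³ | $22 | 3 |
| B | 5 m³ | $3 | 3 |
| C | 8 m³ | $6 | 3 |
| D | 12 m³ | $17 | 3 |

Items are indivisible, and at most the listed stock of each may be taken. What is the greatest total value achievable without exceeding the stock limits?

Top feasible selections:
- 3×A + 3×D: volume 42, value 117
- 3×A + 1×B + 1×C + 2×D: volume 43, value 109
- 3×A + 1×C + 2×D: volume 38, value 106
Best: $117.

$117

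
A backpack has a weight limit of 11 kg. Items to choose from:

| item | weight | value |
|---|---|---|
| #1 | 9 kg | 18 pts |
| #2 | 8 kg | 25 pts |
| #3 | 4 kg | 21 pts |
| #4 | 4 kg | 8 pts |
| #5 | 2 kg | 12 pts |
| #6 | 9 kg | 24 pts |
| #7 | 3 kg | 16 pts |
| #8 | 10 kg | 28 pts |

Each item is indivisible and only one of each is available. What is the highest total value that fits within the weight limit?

This is a 0/1 knapsack; check combinations near the capacity.
- #3+#5+#7: weight 4+2+3=9, value 21+12+16=49
- #3+#4+#7: weight 4+4+3=11, value 21+8+16=45
- #3+#4+#5: weight 4+4+2=10, value 21+8+12=41
- #2+#7: weight 8+3=11, value 25+16=41
Best: 49 pts.

49 pts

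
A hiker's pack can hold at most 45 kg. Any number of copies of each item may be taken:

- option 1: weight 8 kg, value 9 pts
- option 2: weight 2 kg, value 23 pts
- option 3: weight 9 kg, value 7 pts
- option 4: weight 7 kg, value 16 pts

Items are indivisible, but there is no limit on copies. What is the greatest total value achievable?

506 pts

Best value-per-unit is option 2 at 23/2, and filling with it alone uses weight 22×2=44. No mix of the others beats 22×23 = 506.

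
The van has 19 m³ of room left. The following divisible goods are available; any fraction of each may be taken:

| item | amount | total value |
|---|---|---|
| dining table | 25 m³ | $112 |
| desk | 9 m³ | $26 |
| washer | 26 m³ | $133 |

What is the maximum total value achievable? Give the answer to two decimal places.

97.19

Take in order of value per unit:
- washer (133/26 per unit): 19 of 26 → value 19×133/26 = 97.1923, running total 97.19
Total 97.19.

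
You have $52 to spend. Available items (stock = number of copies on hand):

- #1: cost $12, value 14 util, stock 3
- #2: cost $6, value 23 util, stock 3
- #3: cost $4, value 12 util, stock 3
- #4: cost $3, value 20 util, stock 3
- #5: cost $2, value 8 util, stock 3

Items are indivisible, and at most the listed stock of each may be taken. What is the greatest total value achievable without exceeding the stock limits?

189 util

Top feasible selections:
- 3×#2 + 3×#3 + 3×#4 + 3×#5: cost 45, value 189
- 1×#1 + 3×#2 + 2×#3 + 3×#4 + 2×#5: cost 51, value 183
Best: 189 util.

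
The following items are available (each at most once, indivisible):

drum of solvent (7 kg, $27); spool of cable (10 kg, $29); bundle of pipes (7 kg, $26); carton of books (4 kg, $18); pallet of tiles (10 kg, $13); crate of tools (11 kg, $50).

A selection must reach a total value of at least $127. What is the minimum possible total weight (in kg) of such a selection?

Subsets with value ≥ 127, sorted by total weight:
- drum of solvent+spool of cable+bundle of pipes+crate of tools: weight 35, value 132
- drum of solvent+spool of cable+bundle of pipes+carton of books+crate of tools: weight 39, value 150
Minimum weight: 35 kg.

35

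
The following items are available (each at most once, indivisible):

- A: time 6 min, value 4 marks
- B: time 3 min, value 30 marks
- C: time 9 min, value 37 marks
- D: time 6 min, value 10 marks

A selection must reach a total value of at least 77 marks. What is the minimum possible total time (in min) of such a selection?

Subsets with value ≥ 77, sorted by total time:
- B+C+D: time 18, value 77
- A+B+C+D: time 24, value 81
Minimum time: 18 min.

18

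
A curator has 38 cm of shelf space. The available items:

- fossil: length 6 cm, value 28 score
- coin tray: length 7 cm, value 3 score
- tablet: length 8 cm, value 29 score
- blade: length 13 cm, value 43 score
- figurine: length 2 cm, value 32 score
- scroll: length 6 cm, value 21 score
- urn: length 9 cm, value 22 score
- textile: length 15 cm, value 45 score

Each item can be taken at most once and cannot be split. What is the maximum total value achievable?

155 score

Check high-value combinations within 38 cm:
- fossil+tablet+figurine+scroll+textile: length 6+8+2+6+15=37, value 28+29+32+21+45=155
- fossil+tablet+blade+figurine+urn: length 6+8+13+2+9=38, value 28+29+43+32+22=154
- fossil+tablet+blade+figurine+scroll: length 6+8+13+2+6=35, value 28+29+43+32+21=153
Best: 155 score.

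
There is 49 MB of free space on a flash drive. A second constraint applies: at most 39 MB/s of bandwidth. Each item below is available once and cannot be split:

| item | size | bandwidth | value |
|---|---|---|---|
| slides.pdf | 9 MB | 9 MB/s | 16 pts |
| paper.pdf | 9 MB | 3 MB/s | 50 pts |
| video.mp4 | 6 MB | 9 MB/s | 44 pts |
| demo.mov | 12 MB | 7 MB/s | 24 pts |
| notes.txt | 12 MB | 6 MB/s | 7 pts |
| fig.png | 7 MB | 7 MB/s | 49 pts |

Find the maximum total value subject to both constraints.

Feasible sets respecting both limits:
- slides.pdf+paper.pdf+video.mp4+demo.mov+fig.png: size 43, bandwidth 35, value 183
- paper.pdf+video.mp4+demo.mov+notes.txt+fig.png: size 46, bandwidth 32, value 174
- paper.pdf+video.mp4+demo.mov+fig.png: size 34, bandwidth 26, value 167
Best: 183 pts.

183 pts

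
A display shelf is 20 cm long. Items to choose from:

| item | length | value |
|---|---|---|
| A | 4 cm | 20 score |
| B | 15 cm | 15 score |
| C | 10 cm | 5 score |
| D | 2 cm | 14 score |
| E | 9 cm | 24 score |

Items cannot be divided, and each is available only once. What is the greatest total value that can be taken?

58 score

This is a 0/1 knapsack; check combinations near the capacity.
- A+D+E: length 4+2+9=15, value 20+14+24=58
- A+E: length 4+9=13, value 20+24=44
- A+C+D: length 4+10+2=16, value 20+5+14=39
Best: 58 score.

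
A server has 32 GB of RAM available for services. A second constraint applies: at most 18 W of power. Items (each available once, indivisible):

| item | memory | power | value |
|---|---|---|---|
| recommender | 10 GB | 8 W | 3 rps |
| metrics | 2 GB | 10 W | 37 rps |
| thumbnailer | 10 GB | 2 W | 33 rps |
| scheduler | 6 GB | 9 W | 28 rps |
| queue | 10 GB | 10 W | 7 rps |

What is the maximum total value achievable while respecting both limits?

70 rps

Feasible sets respecting both limits:
- metrics+thumbnailer: memory 12, power 12, value 70
- thumbnailer+scheduler: memory 16, power 11, value 61
- recommender+metrics: memory 12, power 18, value 40
Best: 70 rps.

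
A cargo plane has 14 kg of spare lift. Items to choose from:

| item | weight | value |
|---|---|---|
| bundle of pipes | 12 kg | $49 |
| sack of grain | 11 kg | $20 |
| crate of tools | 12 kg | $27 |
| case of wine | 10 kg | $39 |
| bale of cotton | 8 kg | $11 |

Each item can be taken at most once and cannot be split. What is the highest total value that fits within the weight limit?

$49

This is a 0/1 knapsack; check combinations near the capacity.
- bundle of pipes: weight 12, value 49
- case of wine: weight 10, value 39
- crate of tools: weight 12, value 27
Best: $49.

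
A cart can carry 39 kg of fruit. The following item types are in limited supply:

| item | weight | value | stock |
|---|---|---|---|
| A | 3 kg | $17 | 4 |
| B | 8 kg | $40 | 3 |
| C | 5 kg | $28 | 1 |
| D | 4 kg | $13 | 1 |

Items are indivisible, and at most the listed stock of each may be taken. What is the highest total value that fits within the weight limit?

Top feasible selections:
- 3×A + 3×B + 1×C: weight 38, value 199
- 2×A + 3×B + 1×C + 1×D: weight 39, value 195
- 4×A + 2×B + 1×C + 1×D: weight 37, value 189
- 4×A + 3×B: weight 36, value 188
Best: $199.

$199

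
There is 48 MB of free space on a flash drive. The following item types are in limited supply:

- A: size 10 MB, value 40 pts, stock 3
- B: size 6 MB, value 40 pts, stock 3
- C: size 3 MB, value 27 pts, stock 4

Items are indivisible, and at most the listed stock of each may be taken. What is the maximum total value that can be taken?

Top feasible selections:
- 2×A + 3×B + 3×C: size 47, value 281
- 1×A + 3×B + 4×C: size 40, value 268
Best: 281 pts.

281 pts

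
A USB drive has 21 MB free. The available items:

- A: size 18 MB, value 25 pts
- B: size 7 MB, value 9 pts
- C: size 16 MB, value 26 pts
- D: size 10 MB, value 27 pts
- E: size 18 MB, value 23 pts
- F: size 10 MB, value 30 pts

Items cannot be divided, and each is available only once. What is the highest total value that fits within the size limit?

Check high-value combinations within 21 MB:
- D+F: size 10+10=20, value 27+30=57
- B+F: size 7+10=17, value 9+30=39
- B+D: size 7+10=17, value 9+27=36
- F: size 10, value 30
Best: 57 pts.

57 pts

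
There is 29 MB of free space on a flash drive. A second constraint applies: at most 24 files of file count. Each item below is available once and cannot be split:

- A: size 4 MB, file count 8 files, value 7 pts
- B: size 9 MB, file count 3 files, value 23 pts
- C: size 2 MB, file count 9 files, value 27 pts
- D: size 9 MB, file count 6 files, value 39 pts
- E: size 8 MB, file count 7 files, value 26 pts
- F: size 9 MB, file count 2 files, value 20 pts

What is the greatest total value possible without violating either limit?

Feasible sets respecting both limits:
- C+D+E+F: size 28, file count 24, value 112
- B+C+D+F: size 29, file count 20, value 109
- B+C+E+F: size 28, file count 21, value 96
Best: 112 pts.

112 pts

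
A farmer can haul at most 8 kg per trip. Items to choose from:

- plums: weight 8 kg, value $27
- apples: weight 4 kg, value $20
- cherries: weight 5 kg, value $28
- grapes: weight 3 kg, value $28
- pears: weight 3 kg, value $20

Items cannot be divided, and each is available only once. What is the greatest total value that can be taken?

Check high-value combinations within 8 kg:
- cherries+grapes: weight 5+3=8, value 28+28=56
- grapes+pears: weight 3+3=6, value 28+20=48
- apples+grapes: weight 4+3=7, value 20+28=48
- cherries+pears: weight 5+3=8, value 28+20=48
Best: $56.

$56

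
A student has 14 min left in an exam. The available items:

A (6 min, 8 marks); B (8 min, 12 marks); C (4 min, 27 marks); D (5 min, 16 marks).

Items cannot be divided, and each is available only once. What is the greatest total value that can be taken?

This is a 0/1 knapsack; check combinations near the capacity.
- C+D: time 4+5=9, value 27+16=43
- B+C: time 8+4=12, value 12+27=39
- A+C: time 6+4=10, value 8+27=35
- B+D: time 8+5=13, value 12+16=28
Best: 43 marks.

43 marks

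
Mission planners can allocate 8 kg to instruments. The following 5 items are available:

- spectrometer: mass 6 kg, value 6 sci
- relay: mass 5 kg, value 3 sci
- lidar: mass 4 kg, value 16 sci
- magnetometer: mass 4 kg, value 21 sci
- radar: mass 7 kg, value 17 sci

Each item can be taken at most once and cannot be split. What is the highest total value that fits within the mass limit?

This is a 0/1 knapsack; check combinations near the capacity.
- lidar+magnetometer: mass 4+4=8, value 16+21=37
- magnetometer: mass 4, value 21
- radar: mass 7, value 17
- lidar: mass 4, value 16
Best: 37 sci.

37 sci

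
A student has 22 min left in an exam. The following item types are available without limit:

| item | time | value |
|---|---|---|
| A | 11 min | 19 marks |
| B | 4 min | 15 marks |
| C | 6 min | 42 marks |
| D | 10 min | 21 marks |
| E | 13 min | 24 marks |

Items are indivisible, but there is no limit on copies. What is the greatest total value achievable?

141 marks

Best value-per-unit is C at 42/6; filling with it alone gives 3×42 = 126.
Optimal mix: 1×B + 3×C → time 22, value 141.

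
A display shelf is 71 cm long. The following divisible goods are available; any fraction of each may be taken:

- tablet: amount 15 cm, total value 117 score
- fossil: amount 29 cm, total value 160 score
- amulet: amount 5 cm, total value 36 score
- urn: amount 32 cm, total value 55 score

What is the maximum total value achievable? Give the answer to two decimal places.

350.81

Take in order of value per unit:
- tablet (117/15 per unit): all 15 → value 117, running total 117.00
- amulet (36/5 per unit): all 5 → value 36, running total 153.00
- fossil (160/29 per unit): all 29 → value 160, running total 313.00
- urn (55/32 per unit): 22 of 32 → value 22×55/32 = 37.8125, running total 350.81
Total 350.81.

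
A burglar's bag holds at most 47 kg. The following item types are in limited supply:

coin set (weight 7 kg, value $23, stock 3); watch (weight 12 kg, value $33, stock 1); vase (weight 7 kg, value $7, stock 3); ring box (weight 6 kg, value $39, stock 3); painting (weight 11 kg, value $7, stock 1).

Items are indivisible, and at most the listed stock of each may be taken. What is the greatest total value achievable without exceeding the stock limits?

$196

Top feasible selections:
- 2×coin set + 1×watch + 3×ring box: weight 44, value 196
- 3×coin set + 1×vase + 3×ring box: weight 46, value 193
- 3×coin set + 3×ring box: weight 39, value 186
- 1×coin set + 1×watch + 1×vase + 3×ring box: weight 44, value 180
Best: $196.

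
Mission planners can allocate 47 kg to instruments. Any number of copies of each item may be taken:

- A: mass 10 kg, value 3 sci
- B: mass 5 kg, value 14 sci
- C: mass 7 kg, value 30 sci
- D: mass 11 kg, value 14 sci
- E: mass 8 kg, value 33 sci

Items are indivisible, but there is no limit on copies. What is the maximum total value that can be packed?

Best value-per-unit is C at 30/7; filling with it alone gives 6×30 = 180.
Optimal mix: 1×C + 5×E → mass 47, value 195.

195 sci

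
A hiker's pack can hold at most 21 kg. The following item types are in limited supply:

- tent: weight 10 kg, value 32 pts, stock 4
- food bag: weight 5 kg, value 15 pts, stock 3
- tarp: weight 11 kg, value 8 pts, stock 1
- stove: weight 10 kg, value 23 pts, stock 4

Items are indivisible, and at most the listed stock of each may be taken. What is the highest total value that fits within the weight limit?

Top feasible selections:
- 2×tent: weight 20, value 64
- 1×tent + 2×food bag: weight 20, value 62
- 1×tent + 1×stove: weight 20, value 55
- 2×food bag + 1×stove: weight 20, value 53
Best: 64 pts.

64 pts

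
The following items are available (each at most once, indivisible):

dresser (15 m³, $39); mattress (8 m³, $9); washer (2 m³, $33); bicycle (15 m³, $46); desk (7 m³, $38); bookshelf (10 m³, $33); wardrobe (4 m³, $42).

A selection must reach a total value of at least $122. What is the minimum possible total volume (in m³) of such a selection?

21

Subsets with value ≥ 122, sorted by total volume:
- mattress+washer+desk+wardrobe: volume 21, value 122
- washer+desk+bookshelf+wardrobe: volume 23, value 146
Minimum volume: 21 m³.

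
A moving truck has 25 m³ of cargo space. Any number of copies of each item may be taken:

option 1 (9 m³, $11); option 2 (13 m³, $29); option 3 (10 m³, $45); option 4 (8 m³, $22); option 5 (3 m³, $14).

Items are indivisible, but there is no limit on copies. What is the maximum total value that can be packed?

$115

Best value-per-unit is option 5 at 14/3; filling with it alone gives 8×14 = 112.
Optimal mix: 1×option 3 + 5×option 5 → volume 25, value 115.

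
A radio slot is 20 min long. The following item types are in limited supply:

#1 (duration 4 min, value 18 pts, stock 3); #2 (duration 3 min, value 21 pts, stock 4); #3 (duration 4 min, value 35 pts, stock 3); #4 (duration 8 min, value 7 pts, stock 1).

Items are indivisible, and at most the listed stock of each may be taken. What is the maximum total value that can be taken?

Best selections within duration 20 and stock limits:
- 4×#2 + 2×#3: duration 20, value 154
- 2×#2 + 3×#3: duration 18, value 147
- 1×#1 + 1×#2 + 3×#3: duration 19, value 144
Best: 154 pts.

154 pts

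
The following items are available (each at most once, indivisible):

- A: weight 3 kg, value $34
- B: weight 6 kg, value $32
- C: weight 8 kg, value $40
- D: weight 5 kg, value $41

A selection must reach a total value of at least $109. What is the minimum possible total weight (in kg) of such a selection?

Subsets with value ≥ 109, sorted by total weight:
- A+C+D: weight 16, value 115
- B+C+D: weight 19, value 113
- A+B+C+D: weight 22, value 147
Minimum weight: 16 kg.

16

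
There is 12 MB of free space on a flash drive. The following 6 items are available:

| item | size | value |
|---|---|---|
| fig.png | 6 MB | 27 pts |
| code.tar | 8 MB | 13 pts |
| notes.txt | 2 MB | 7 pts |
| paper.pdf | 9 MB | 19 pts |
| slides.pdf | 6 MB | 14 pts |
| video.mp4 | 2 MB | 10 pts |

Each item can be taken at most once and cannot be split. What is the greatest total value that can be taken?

Check high-value combinations within 12 MB:
- fig.png+notes.txt+video.mp4: size 6+2+2=10, value 27+7+10=44
- fig.png+slides.pdf: size 6+6=12, value 27+14=41
- fig.png+video.mp4: size 6+2=8, value 27+10=37
- fig.png+notes.txt: size 6+2=8, value 27+7=34
- notes.txt+slides.pdf+video.mp4: size 2+6+2=10, value 7+14+10=31
Best: 44 pts.

44 pts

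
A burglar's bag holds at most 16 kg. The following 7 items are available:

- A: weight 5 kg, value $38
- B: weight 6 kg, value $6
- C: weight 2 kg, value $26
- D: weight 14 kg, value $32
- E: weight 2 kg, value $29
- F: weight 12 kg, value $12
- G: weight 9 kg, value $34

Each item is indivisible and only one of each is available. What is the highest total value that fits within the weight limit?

$101

Check high-value combinations within 16 kg:
- A+E+G: weight 5+2+9=16, value 38+29+34=101
- A+B+C+E: weight 5+6+2+2=15, value 38+6+26+29=99
- A+C+G: weight 5+2+9=16, value 38+26+34=98
Best: $101.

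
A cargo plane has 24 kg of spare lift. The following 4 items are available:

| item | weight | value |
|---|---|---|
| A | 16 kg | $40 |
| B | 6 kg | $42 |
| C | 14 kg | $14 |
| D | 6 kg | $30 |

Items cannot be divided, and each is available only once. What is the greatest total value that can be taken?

$82

Check high-value combinations within 24 kg:
- A+B: weight 16+6=22, value 40+42=82
- B+D: weight 6+6=12, value 42+30=72
- A+D: weight 16+6=22, value 40+30=70
- B+C: weight 6+14=20, value 42+14=56
Best: $82.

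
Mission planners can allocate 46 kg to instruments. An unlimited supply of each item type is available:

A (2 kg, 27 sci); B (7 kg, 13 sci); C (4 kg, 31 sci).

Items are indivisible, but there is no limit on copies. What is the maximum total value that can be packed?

621 sci

Best value-per-unit is A at 27/2, and filling with it alone uses mass 23×2=46. No mix of the others beats 23×27 = 621.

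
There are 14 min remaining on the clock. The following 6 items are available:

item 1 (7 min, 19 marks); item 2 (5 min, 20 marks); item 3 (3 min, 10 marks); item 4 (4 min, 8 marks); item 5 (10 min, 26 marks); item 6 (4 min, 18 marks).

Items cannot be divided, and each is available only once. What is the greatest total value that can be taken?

48 marks

This is a 0/1 knapsack; check combinations near the capacity.
- item 2+item 3+item 6: time 5+3+4=12, value 20+10+18=48
- item 1+item 3+item 6: time 7+3+4=14, value 19+10+18=47
- item 2+item 4+item 6: time 5+4+4=13, value 20+8+18=46
- item 5+item 6: time 10+4=14, value 26+18=44
- item 1+item 2: time 7+5=12, value 19+20=39
Best: 48 marks.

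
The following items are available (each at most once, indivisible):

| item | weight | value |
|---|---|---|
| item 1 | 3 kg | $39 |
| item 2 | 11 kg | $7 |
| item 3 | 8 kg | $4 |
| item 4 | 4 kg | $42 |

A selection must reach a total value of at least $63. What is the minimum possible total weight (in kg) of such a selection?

Subsets with value ≥ 63, sorted by total weight:
- item 1+item 4: weight 7, value 81
- item 1+item 3+item 4: weight 15, value 85
- item 1+item 2+item 4: weight 18, value 88
Minimum weight: 7 kg.

7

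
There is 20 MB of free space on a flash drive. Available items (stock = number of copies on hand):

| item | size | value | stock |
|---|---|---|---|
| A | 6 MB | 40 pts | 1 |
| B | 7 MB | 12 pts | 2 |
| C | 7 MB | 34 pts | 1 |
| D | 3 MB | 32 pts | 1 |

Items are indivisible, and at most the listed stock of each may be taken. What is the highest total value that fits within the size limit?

Best selections within size 20 and stock limits:
- 1×A + 1×C + 1×D: size 16, value 106
- 1×A + 1×B + 1×C: size 20, value 86
- 1×A + 1×B + 1×D: size 16, value 84
Best: 106 pts.

106 pts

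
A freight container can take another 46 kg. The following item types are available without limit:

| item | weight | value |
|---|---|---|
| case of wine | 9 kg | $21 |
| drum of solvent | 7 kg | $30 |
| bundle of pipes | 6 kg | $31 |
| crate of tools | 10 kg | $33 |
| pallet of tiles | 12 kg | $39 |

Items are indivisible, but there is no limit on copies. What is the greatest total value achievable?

$219

Best value-per-unit is bundle of pipes at 31/6; filling with it alone gives 7×31 = 217.
Optimal mix: 6×bundle of pipes + 1×crate of tools → weight 46, value 219.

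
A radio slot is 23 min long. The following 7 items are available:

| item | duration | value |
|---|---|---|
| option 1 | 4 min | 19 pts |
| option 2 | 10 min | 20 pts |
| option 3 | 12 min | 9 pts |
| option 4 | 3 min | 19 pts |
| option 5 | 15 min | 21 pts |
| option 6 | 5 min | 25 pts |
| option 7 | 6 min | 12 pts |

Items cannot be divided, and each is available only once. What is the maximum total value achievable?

83 pts

Check high-value combinations within 23 min:
- option 1+option 2+option 4+option 6: duration 4+10+3+5=22, value 19+20+19+25=83
- option 1+option 4+option 6+option 7: duration 4+3+5+6=18, value 19+19+25+12=75
- option 1+option 2+option 4+option 7: duration 4+10+3+6=23, value 19+20+19+12=70
- option 4+option 5+option 6: duration 3+15+5=23, value 19+21+25=65
- option 2+option 4+option 6: duration 10+3+5=18, value 20+19+25=64
Best: 83 pts.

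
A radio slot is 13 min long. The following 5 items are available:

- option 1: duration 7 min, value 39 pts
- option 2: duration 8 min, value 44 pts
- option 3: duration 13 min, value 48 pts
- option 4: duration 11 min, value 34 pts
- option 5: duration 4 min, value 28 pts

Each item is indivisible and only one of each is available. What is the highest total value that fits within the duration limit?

72 pts

This is a 0/1 knapsack; check combinations near the capacity.
- option 2+option 5: duration 8+4=12, value 44+28=72
- option 1+option 5: duration 7+4=11, value 39+28=67
- option 3: duration 13, value 48
- option 2: duration 8, value 44
- option 1: duration 7, value 39
Best: 72 pts.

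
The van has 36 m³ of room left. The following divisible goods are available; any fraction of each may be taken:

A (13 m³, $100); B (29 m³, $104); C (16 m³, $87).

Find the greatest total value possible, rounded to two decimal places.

212.10

Take in order of value per unit:
- A (100/13 per unit): all 13 → value 100, running total 100.00
- C (87/16 per unit): all 16 → value 87, running total 187.00
- B (104/29 per unit): 7 of 29 → value 7×104/29 = 25.1034, running total 212.10
Total 212.10.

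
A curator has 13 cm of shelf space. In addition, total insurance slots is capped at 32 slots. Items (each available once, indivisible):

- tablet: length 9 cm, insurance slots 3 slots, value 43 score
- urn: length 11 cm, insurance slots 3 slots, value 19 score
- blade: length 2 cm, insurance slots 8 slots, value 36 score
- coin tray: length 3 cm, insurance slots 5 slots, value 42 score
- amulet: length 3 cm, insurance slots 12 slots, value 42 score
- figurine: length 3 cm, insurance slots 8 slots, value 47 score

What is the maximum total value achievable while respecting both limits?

Feasible sets respecting both limits:
- coin tray+amulet+figurine: length 9, insurance slots 25, value 131
- blade+coin tray+figurine: length 8, insurance slots 21, value 125
- blade+amulet+figurine: length 8, insurance slots 28, value 125
Best: 131 score.

131 score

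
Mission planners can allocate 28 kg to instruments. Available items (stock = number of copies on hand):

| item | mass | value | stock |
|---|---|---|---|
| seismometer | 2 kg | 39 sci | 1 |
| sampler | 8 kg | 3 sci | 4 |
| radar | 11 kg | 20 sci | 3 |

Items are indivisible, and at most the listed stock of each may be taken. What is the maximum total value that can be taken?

Best selections within mass 28 and stock limits:
- 1×seismometer + 2×radar: mass 24, value 79
- 1×seismometer + 1×sampler + 1×radar: mass 21, value 62
- 1×seismometer + 1×radar: mass 13, value 59
Best: 79 sci.

79 sci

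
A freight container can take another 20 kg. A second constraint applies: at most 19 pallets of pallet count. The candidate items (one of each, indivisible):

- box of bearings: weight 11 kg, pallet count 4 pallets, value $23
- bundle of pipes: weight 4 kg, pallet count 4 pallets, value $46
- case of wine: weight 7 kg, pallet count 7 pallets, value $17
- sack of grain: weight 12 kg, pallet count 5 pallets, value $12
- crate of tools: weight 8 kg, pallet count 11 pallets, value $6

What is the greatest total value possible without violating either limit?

$69

Feasible sets respecting both limits:
- box of bearings+bundle of pipes: weight 15, pallet count 8, value 69
- bundle of pipes+case of wine: weight 11, pallet count 11, value 63
- bundle of pipes+sack of grain: weight 16, pallet count 9, value 58
Best: $69.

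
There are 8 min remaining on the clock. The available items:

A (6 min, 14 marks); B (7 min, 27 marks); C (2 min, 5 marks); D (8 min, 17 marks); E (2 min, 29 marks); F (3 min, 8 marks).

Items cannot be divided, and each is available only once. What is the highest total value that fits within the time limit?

This is a 0/1 knapsack; check combinations near the capacity.
- A+E: time 6+2=8, value 14+29=43
- C+E+F: time 2+2+3=7, value 5+29+8=42
- E+F: time 2+3=5, value 29+8=37
Best: 43 marks.

43 marks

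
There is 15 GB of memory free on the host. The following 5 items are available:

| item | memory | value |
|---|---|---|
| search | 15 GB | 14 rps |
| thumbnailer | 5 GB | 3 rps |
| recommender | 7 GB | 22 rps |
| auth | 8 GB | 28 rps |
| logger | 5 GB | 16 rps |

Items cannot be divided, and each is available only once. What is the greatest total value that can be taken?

Check high-value combinations within 15 GB:
- recommender+auth: memory 7+8=15, value 22+28=50
- auth+logger: memory 8+5=13, value 28+16=44
- recommender+logger: memory 7+5=12, value 22+16=38
- thumbnailer+auth: memory 5+8=13, value 3+28=31
Best: 50 rps.

50 rps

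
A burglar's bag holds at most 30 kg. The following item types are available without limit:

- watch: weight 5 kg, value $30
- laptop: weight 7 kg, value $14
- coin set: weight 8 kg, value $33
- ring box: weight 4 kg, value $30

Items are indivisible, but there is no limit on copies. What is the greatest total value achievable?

Best value-per-unit is ring box at 30/4; filling with it alone gives 7×30 = 210.
Optimal mix: 2×watch + 5×ring box → weight 30, value 210.

$210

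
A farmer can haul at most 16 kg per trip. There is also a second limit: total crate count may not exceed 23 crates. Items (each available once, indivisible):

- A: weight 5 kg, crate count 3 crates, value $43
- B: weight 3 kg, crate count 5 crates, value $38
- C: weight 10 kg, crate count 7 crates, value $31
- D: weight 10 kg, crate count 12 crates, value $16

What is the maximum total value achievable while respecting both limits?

$81

Feasible sets respecting both limits:
- A+B: weight 8, crate count 8, value 81
- A+C: weight 15, crate count 10, value 74
- B+C: weight 13, crate count 12, value 69
- A+D: weight 15, crate count 15, value 59
Best: $81.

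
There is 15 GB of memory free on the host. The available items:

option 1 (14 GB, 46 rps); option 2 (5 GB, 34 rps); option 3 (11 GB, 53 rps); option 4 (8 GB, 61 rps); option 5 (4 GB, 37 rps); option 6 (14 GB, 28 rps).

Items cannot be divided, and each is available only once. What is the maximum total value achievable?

Check high-value combinations within 15 GB:
- option 4+option 5: memory 8+4=12, value 61+37=98
- option 2+option 4: memory 5+8=13, value 34+61=95
- option 3+option 5: memory 11+4=15, value 53+37=90
- option 2+option 5: memory 5+4=9, value 34+37=71
- option 4: memory 8, value 61
Best: 98 rps.

98 rps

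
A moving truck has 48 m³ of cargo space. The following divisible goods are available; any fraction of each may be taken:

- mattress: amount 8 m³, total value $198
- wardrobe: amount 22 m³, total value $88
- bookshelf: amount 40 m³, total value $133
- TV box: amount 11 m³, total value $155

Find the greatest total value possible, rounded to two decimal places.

Take in order of value per unit:
- mattress (198/8 per unit): all 8 → value 198, running total 198.00
- TV box (155/11 per unit): all 11 → value 155, running total 353.00
- wardrobe (88/22 per unit): all 22 → value 88, running total 441.00
- bookshelf (133/40 per unit): 7 of 40 → value 7×133/40 = 23.2750, running total 464.28
Total 464.28.

464.28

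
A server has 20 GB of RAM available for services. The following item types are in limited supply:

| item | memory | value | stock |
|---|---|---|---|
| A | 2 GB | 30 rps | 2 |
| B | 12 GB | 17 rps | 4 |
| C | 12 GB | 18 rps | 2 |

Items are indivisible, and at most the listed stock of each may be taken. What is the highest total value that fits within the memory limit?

Best selections within memory 20 and stock limits:
- 2×A + 1×C: memory 16, value 78
- 2×A + 1×B: memory 16, value 77
- 2×A: memory 4, value 60
Best: 78 rps.

78 rps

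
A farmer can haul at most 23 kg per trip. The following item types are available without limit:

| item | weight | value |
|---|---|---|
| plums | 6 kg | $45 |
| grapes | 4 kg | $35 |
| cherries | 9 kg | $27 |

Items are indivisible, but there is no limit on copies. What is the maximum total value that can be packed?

Best value-per-unit is grapes at 35/4; filling with it alone gives 5×35 = 175.
Optimal mix: 1×plums + 4×grapes → weight 22, value 185.

$185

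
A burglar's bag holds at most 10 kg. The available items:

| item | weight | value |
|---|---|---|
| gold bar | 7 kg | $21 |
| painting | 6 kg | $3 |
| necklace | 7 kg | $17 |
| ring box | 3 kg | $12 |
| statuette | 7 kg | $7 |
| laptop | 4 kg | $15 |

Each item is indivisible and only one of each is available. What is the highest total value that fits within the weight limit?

$33

Check high-value combinations within 10 kg:
- gold bar+ring box: weight 7+3=10, value 21+12=33
- necklace+ring box: weight 7+3=10, value 17+12=29
- ring box+laptop: weight 3+4=7, value 12+15=27
- gold bar: weight 7, value 21
- ring box+statuette: weight 3+7=10, value 12+7=19
Best: $33.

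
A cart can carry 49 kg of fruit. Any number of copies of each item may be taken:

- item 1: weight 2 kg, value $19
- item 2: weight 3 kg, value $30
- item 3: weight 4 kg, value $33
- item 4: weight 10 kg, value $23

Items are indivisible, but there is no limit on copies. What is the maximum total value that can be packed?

$488

Best value-per-unit is item 2 at 30/3; filling with it alone gives 16×30 = 480.
Optimal mix: 2×item 1 + 15×item 2 → weight 49, value 488.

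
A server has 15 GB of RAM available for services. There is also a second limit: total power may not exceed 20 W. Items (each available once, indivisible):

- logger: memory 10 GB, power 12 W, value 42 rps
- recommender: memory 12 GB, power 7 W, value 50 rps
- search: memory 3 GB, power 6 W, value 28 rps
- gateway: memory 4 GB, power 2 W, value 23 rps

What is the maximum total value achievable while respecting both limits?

78 rps

Feasible sets respecting both limits:
- recommender+search: memory 15, power 13, value 78
- logger+search: memory 13, power 18, value 70
- logger+gateway: memory 14, power 14, value 65
Best: 78 rps.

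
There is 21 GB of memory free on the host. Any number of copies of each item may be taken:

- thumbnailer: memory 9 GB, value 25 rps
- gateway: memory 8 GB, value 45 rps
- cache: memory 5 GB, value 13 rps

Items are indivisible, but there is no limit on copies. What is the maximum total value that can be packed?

Best value-per-unit is gateway at 45/8; filling with it alone gives 2×45 = 90.
Optimal mix: 2×gateway + 1×cache → memory 21, value 103.

103 rps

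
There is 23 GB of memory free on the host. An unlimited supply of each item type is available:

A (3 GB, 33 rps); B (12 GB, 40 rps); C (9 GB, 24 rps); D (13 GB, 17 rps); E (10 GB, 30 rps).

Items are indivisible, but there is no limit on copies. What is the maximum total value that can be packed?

231 rps

Best value-per-unit is A at 33/3, and filling with it alone uses memory 7×3=21. No mix of the others beats 7×33 = 231.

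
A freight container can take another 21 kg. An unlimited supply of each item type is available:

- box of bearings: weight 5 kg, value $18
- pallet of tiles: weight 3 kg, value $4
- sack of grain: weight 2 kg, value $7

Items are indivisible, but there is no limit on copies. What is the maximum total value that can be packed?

$75

Best value-per-unit is box of bearings at 18/5; filling with it alone gives 4×18 = 72.
Optimal mix: 3×box of bearings + 3×sack of grain → weight 21, value 75.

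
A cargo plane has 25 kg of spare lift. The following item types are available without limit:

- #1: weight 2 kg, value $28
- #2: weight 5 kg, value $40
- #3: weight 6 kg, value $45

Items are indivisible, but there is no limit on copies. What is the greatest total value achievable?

$336

Best value-per-unit is #1 at 28/2, and filling with it alone uses weight 12×2=24. No mix of the others beats 12×28 = 336.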